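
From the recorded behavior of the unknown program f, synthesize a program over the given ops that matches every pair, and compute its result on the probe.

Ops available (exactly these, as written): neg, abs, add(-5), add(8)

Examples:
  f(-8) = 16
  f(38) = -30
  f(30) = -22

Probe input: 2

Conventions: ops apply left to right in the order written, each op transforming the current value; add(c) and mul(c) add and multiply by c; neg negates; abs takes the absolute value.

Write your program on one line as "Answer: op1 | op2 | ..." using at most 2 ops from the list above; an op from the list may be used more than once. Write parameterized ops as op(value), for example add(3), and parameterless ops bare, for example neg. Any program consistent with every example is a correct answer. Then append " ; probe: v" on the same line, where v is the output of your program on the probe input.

neg | add(8) ; probe: 6

Check, running the answer program on each example:
  -8 -> 8 -> 16
  38 -> -38 -> -30
  30 -> -30 -> -22
  probe: 2 -> -2 -> 6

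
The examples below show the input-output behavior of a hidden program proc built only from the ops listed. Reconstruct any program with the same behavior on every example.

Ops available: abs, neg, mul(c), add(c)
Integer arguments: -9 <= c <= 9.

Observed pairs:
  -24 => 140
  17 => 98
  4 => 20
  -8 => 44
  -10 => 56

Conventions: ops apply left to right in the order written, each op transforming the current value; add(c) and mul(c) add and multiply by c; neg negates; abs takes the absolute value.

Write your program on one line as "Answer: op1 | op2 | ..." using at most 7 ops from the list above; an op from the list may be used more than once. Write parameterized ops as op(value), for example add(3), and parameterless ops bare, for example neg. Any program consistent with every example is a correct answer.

mul(6) | abs | neg | add(2) | neg | add(-2)

Check, running the answer program on each example:
  -24 -> -144 -> 144 -> -144 -> -142 -> 142 -> 140
  17 -> 102 -> 102 -> -102 -> -100 -> 100 -> 98
  4 -> 24 -> 24 -> -24 -> -22 -> 22 -> 20
  -8 -> -48 -> 48 -> -48 -> -46 -> 46 -> 44
  -10 -> -60 -> 60 -> -60 -> -58 -> 58 -> 56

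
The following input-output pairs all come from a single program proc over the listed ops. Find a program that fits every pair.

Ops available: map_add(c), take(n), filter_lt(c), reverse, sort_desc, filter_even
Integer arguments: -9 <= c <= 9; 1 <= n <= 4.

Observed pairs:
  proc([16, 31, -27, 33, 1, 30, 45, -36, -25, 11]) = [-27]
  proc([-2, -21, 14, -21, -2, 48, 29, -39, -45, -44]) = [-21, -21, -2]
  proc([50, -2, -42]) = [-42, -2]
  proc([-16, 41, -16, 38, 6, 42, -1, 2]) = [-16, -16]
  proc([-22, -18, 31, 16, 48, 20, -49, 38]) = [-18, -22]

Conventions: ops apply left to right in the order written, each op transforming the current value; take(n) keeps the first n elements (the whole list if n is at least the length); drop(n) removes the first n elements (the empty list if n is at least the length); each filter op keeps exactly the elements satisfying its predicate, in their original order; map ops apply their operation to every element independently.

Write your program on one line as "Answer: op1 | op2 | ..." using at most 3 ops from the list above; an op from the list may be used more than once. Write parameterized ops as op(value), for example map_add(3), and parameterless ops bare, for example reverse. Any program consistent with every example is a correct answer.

take(4) | filter_lt(6) | reverse

Check, running the answer program on each example:
  [16, 31, -27, 33, 1, 30, 45, -36, -25, 11] -> [16, 31, -27, 33] -> [-27] -> [-27]
  [-2, -21, 14, -21, -2, 48, 29, -39, -45, -44] -> [-2, -21, 14, -21] -> [-2, -21, -21] -> [-21, -21, -2]
  [50, -2, -42] -> [50, -2, -42] -> [-2, -42] -> [-42, -2]
  [-16, 41, -16, 38, 6, 42, -1, 2] -> [-16, 41, -16, 38] -> [-16, -16] -> [-16, -16]
  [-22, -18, 31, 16, 48, 20, -49, 38] -> [-22, -18, 31, 16] -> [-22, -18] -> [-18, -22]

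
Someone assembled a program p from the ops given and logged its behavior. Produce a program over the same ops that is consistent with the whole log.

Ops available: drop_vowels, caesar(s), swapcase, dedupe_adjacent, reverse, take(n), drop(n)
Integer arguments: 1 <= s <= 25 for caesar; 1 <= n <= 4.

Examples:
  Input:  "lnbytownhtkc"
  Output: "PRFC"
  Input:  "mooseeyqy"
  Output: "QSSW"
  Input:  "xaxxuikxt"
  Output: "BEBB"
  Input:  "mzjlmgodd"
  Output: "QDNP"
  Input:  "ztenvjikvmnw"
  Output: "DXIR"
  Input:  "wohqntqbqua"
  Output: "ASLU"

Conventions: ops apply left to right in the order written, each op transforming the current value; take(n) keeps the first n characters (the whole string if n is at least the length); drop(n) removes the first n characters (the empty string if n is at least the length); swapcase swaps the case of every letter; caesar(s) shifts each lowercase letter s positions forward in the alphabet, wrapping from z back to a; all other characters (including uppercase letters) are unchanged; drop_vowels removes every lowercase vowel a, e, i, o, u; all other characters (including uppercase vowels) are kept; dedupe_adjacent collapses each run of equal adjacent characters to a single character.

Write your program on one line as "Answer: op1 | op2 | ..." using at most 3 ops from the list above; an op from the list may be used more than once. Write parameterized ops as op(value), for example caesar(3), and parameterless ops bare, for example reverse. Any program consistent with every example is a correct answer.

caesar(4) | swapcase | take(4)

Check, running the answer program on each example:
  "lnbytownhtkc" -> "prfcxsarlxog" -> "PRFCXSARLXOG" -> "PRFC"
  "mooseeyqy" -> "qsswiicuc" -> "QSSWIICUC" -> "QSSW"
  "xaxxuikxt" -> "bebbymobx" -> "BEBBYMOBX" -> "BEBB"
  "mzjlmgodd" -> "qdnpqkshh" -> "QDNPQKSHH" -> "QDNP"
  "ztenvjikvmnw" -> "dxirznmozqra" -> "DXIRZNMOZQRA" -> "DXIR"
  "wohqntqbqua" -> "aslurxufuye" -> "ASLURXUFUYE" -> "ASLU"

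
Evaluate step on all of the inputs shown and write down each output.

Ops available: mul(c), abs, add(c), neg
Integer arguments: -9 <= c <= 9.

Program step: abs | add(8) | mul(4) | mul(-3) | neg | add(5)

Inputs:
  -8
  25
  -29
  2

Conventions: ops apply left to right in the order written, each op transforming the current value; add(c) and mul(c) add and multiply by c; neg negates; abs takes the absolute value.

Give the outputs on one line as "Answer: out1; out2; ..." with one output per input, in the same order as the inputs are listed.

Execution, op by op:
  -8 -> 8 -> 16 -> 64 -> -192 -> 192 -> 197
  25 -> 25 -> 33 -> 132 -> -396 -> 396 -> 401
  -29 -> 29 -> 37 -> 148 -> -444 -> 444 -> 449
  2 -> 2 -> 10 -> 40 -> -120 -> 120 -> 125

197; 401; 449; 125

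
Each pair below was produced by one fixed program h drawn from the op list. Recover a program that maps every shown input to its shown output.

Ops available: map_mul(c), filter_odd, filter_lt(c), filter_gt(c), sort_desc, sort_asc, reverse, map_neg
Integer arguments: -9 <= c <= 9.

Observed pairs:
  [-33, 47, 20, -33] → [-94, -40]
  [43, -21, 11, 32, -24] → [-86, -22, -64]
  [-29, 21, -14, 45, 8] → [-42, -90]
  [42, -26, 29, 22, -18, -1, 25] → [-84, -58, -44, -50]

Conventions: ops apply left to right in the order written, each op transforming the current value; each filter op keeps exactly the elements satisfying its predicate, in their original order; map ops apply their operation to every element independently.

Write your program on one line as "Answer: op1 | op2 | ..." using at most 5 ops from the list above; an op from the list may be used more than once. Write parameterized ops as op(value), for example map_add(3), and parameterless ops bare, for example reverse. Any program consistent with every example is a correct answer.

filter_gt(-1) | map_mul(-1) | filter_lt(-9) | map_mul(-2) | map_neg

Check, running the answer program on each example:
  [-33, 47, 20, -33] -> [47, 20] -> [-47, -20] -> [-47, -20] -> [94, 40] -> [-94, -40]
  [43, -21, 11, 32, -24] -> [43, 11, 32] -> [-43, -11, -32] -> [-43, -11, -32] -> [86, 22, 64] -> [-86, -22, -64]
  [-29, 21, -14, 45, 8] -> [21, 45, 8] -> [-21, -45, -8] -> [-21, -45] -> [42, 90] -> [-42, -90]
  [42, -26, 29, 22, -18, -1, 25] -> [42, 29, 22, 25] -> [-42, -29, -22, -25] -> [-42, -29, -22, -25] -> [84, 58, 44, 50] -> [-84, -58, -44, -50]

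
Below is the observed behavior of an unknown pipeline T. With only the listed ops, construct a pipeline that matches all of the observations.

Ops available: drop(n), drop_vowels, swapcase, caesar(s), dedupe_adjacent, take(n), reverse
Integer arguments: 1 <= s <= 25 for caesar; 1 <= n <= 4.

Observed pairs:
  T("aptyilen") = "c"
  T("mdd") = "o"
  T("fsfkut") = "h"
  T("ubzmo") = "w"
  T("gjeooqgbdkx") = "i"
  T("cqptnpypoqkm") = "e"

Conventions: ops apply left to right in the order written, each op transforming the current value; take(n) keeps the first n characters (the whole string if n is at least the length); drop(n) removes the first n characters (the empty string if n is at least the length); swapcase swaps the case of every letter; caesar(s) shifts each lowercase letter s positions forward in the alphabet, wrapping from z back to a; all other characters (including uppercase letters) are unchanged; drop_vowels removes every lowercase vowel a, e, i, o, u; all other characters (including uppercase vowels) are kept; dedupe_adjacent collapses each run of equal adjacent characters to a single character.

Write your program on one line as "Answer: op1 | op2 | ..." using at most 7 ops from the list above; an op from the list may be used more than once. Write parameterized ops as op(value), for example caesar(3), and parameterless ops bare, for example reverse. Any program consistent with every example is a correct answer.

dedupe_adjacent | take(4) | take(2) | reverse | drop(1) | caesar(2)

Check, running the answer program on each example:
  "aptyilen" -> "aptyilen" -> "apty" -> "ap" -> "pa" -> "a" -> "c"
  "mdd" -> "md" -> "md" -> "md" -> "dm" -> "m" -> "o"
  "fsfkut" -> "fsfkut" -> "fsfk" -> "fs" -> "sf" -> "f" -> "h"
  "ubzmo" -> "ubzmo" -> "ubzm" -> "ub" -> "bu" -> "u" -> "w"
  "gjeooqgbdkx" -> "gjeoqgbdkx" -> "gjeo" -> "gj" -> "jg" -> "g" -> "i"
  "cqptnpypoqkm" -> "cqptnpypoqkm" -> "cqpt" -> "cq" -> "qc" -> "c" -> "e"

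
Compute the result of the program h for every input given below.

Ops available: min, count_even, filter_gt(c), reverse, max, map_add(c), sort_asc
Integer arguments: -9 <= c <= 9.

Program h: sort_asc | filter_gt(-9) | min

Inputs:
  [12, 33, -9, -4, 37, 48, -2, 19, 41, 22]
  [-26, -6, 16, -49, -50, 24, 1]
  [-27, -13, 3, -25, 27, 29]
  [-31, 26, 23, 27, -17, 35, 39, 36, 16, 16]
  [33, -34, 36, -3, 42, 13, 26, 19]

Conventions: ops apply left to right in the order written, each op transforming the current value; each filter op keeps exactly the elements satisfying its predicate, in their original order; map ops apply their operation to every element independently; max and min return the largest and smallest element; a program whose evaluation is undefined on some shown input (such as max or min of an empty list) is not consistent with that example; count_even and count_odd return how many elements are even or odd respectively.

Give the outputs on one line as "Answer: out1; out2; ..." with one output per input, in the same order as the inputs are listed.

-4; -6; 3; 16; -3

Execution, op by op:
  [12, 33, -9, -4, 37, 48, -2, 19, 41, 22] -> [-9, -4, -2, 12, 19, 22, 33, 37, 41, 48] -> [-4, -2, 12, 19, 22, 33, 37, 41, 48] -> -4
  [-26, -6, 16, -49, -50, 24, 1] -> [-50, -49, -26, -6, 1, 16, 24] -> [-6, 1, 16, 24] -> -6
  [-27, -13, 3, -25, 27, 29] -> [-27, -25, -13, 3, 27, 29] -> [3, 27, 29] -> 3
  [-31, 26, 23, 27, -17, 35, 39, 36, 16, 16] -> [-31, -17, 16, 16, 23, 26, 27, 35, 36, 39] -> [16, 16, 23, 26, 27, 35, 36, 39] -> 16
  [33, -34, 36, -3, 42, 13, 26, 19] -> [-34, -3, 13, 19, 26, 33, 36, 42] -> [-3, 13, 19, 26, 33, 36, 42] -> -3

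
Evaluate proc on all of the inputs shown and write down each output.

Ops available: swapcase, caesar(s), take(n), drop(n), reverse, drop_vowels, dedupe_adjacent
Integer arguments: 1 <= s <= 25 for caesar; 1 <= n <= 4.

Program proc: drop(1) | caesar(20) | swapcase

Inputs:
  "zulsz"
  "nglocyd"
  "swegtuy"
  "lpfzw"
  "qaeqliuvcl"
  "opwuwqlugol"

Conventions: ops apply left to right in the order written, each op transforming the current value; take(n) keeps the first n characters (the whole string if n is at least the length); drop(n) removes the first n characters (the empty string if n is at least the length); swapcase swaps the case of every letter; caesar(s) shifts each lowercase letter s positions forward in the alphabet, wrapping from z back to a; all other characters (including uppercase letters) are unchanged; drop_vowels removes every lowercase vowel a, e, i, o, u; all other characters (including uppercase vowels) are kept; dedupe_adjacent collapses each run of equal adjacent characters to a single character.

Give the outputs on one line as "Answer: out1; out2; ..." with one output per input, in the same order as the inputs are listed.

Execution, op by op:
  "zulsz" -> "ulsz" -> "ofmt" -> "OFMT"
  "nglocyd" -> "glocyd" -> "afiwsx" -> "AFIWSX"
  "swegtuy" -> "wegtuy" -> "qyanos" -> "QYANOS"
  "lpfzw" -> "pfzw" -> "jztq" -> "JZTQ"
  "qaeqliuvcl" -> "aeqliuvcl" -> "uykfcopwf" -> "UYKFCOPWF"
  "opwuwqlugol" -> "pwuwqlugol" -> "jqoqkfoaif" -> "JQOQKFOAIF"

"OFMT"; "AFIWSX"; "QYANOS"; "JZTQ"; "UYKFCOPWF"; "JQOQKFOAIF"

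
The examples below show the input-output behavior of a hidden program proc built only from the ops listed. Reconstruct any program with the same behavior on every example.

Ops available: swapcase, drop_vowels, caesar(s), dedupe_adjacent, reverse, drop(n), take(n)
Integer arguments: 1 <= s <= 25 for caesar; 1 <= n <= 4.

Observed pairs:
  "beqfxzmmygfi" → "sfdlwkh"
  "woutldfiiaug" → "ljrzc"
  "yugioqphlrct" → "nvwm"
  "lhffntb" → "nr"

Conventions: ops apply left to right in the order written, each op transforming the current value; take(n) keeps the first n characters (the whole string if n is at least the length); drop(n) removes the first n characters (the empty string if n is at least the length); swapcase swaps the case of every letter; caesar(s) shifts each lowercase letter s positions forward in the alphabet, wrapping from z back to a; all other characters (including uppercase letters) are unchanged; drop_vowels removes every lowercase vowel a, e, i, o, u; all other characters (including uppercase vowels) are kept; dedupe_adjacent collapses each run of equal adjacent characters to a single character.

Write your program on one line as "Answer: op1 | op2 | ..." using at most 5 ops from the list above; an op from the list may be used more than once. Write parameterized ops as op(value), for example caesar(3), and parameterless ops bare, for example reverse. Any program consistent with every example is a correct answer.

dedupe_adjacent | caesar(6) | reverse | drop(4) | drop_vowels

Check, running the answer program on each example:
  "beqfxzmmygfi" -> "beqfxzmygfi" -> "hkwldfsemlo" -> "olmesfdlwkh" -> "sfdlwkh" -> "sfdlwkh"
  "woutldfiiaug" -> "woutldfiaug" -> "cuazrjlogam" -> "magoljrzauc" -> "ljrzauc" -> "ljrzc"
  "yugioqphlrct" -> "yugioqphlrct" -> "eamouwvnrxiz" -> "zixrnvwuomae" -> "nvwuomae" -> "nvwm"
  "lhffntb" -> "lhfntb" -> "rnltzh" -> "hztlnr" -> "nr" -> "nr"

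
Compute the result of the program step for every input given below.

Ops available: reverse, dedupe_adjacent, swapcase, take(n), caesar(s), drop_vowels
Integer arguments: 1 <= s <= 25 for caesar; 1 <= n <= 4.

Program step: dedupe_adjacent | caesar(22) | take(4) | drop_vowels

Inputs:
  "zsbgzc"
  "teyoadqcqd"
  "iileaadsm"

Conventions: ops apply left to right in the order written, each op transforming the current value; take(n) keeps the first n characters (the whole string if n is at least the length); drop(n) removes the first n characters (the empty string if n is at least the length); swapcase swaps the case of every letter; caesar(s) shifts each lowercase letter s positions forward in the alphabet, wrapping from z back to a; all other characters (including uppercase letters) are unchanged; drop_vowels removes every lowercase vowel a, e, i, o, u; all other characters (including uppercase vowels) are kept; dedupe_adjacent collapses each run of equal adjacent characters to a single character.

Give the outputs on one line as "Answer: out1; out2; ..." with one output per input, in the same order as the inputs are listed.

Execution, op by op:
  "zsbgzc" -> "zsbgzc" -> "voxcvy" -> "voxc" -> "vxc"
  "teyoadqcqd" -> "teyoadqcqd" -> "paukwzmymz" -> "pauk" -> "pk"
  "iileaadsm" -> "ileadsm" -> "ehawzoi" -> "ehaw" -> "hw"

"vxc"; "pk"; "hw"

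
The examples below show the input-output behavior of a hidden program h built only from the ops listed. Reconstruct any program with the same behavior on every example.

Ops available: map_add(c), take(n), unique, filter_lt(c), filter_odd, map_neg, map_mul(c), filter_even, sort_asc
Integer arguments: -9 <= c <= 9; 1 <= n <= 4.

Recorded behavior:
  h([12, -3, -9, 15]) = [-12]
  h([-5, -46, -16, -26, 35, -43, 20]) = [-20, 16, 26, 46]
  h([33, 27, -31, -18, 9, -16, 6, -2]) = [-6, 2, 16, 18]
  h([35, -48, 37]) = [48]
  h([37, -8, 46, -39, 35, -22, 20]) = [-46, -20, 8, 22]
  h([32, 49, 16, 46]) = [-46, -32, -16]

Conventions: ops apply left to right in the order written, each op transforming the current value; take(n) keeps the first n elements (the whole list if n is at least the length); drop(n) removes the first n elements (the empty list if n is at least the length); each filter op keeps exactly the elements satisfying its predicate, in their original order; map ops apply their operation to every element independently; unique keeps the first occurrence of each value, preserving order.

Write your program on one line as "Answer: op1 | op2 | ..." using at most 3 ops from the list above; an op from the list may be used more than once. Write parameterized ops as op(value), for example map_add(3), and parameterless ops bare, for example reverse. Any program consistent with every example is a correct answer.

map_neg | sort_asc | filter_even

Check, running the answer program on each example:
  [12, -3, -9, 15] -> [-12, 3, 9, -15] -> [-15, -12, 3, 9] -> [-12]
  [-5, -46, -16, -26, 35, -43, 20] -> [5, 46, 16, 26, -35, 43, -20] -> [-35, -20, 5, 16, 26, 43, 46] -> [-20, 16, 26, 46]
  [33, 27, -31, -18, 9, -16, 6, -2] -> [-33, -27, 31, 18, -9, 16, -6, 2] -> [-33, -27, -9, -6, 2, 16, 18, 31] -> [-6, 2, 16, 18]
  [35, -48, 37] -> [-35, 48, -37] -> [-37, -35, 48] -> [48]
  [37, -8, 46, -39, 35, -22, 20] -> [-37, 8, -46, 39, -35, 22, -20] -> [-46, -37, -35, -20, 8, 22, 39] -> [-46, -20, 8, 22]
  [32, 49, 16, 46] -> [-32, -49, -16, -46] -> [-49, -46, -32, -16] -> [-46, -32, -16]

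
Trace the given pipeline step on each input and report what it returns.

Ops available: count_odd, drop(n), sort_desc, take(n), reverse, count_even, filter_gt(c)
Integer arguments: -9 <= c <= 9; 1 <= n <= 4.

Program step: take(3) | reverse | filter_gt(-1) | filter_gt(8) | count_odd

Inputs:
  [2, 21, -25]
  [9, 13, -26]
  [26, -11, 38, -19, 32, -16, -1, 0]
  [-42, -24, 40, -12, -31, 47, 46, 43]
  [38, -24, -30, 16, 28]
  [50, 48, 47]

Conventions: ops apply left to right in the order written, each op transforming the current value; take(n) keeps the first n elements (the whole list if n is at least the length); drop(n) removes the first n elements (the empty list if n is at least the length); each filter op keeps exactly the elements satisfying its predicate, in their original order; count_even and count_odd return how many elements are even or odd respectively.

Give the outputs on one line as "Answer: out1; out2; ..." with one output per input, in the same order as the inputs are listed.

Execution, op by op:
  [2, 21, -25] -> [2, 21, -25] -> [-25, 21, 2] -> [21, 2] -> [21] -> 1
  [9, 13, -26] -> [9, 13, -26] -> [-26, 13, 9] -> [13, 9] -> [13, 9] -> 2
  [26, -11, 38, -19, 32, -16, -1, 0] -> [26, -11, 38] -> [38, -11, 26] -> [38, 26] -> [38, 26] -> 0
  [-42, -24, 40, -12, -31, 47, 46, 43] -> [-42, -24, 40] -> [40, -24, -42] -> [40] -> [40] -> 0
  [38, -24, -30, 16, 28] -> [38, -24, -30] -> [-30, -24, 38] -> [38] -> [38] -> 0
  [50, 48, 47] -> [50, 48, 47] -> [47, 48, 50] -> [47, 48, 50] -> [47, 48, 50] -> 1

1; 2; 0; 0; 0; 1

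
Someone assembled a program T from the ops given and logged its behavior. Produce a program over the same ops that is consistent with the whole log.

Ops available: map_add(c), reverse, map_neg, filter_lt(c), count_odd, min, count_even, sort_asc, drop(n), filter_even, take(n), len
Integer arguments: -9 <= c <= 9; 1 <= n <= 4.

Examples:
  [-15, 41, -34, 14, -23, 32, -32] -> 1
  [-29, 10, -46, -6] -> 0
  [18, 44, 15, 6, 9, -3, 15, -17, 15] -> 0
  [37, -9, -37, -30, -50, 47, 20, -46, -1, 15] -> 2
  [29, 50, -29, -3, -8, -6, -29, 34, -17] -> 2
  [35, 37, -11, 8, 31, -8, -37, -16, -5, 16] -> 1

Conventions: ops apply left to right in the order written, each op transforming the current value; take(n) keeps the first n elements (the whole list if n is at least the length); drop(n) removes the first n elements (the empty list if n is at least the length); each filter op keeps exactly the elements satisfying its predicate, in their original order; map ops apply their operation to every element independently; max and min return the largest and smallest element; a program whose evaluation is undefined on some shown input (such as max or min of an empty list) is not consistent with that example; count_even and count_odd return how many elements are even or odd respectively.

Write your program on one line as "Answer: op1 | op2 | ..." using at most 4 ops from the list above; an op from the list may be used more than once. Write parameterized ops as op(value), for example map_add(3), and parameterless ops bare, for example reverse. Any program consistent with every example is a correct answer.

drop(3) | filter_lt(8) | drop(1) | count_even

Check, running the answer program on each example:
  [-15, 41, -34, 14, -23, 32, -32] -> [14, -23, 32, -32] -> [-23, -32] -> [-32] -> 1
  [-29, 10, -46, -6] -> [-6] -> [-6] -> [] -> 0
  [18, 44, 15, 6, 9, -3, 15, -17, 15] -> [6, 9, -3, 15, -17, 15] -> [6, -3, -17] -> [-3, -17] -> 0
  [37, -9, -37, -30, -50, 47, 20, -46, -1, 15] -> [-30, -50, 47, 20, -46, -1, 15] -> [-30, -50, -46, -1] -> [-50, -46, -1] -> 2
  [29, 50, -29, -3, -8, -6, -29, 34, -17] -> [-3, -8, -6, -29, 34, -17] -> [-3, -8, -6, -29, -17] -> [-8, -6, -29, -17] -> 2
  [35, 37, -11, 8, 31, -8, -37, -16, -5, 16] -> [8, 31, -8, -37, -16, -5, 16] -> [-8, -37, -16, -5] -> [-37, -16, -5] -> 1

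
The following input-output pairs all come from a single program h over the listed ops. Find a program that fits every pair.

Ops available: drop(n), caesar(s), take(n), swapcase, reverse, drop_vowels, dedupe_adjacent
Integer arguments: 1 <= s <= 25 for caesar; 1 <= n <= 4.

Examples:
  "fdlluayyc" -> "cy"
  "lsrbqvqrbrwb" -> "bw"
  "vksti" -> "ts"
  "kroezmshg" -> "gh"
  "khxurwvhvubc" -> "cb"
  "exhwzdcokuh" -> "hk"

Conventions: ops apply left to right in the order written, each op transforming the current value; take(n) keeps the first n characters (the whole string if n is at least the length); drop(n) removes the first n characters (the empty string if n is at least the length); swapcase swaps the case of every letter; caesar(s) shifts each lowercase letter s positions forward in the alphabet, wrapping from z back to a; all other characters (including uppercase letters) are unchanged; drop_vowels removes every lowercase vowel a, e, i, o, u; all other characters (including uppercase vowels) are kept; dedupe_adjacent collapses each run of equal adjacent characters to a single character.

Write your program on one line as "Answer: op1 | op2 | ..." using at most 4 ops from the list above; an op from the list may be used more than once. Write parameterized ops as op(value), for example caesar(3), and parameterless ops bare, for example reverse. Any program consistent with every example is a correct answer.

reverse | drop_vowels | take(2)

Check, running the answer program on each example:
  "fdlluayyc" -> "cyyaulldf" -> "cyylldf" -> "cy"
  "lsrbqvqrbrwb" -> "bwrbrqvqbrsl" -> "bwrbrqvqbrsl" -> "bw"
  "vksti" -> "itskv" -> "tskv" -> "ts"
  "kroezmshg" -> "ghsmzeork" -> "ghsmzrk" -> "gh"
  "khxurwvhvubc" -> "cbuvhvwruxhk" -> "cbvhvwrxhk" -> "cb"
  "exhwzdcokuh" -> "hukocdzwhxe" -> "hkcdzwhx" -> "hk"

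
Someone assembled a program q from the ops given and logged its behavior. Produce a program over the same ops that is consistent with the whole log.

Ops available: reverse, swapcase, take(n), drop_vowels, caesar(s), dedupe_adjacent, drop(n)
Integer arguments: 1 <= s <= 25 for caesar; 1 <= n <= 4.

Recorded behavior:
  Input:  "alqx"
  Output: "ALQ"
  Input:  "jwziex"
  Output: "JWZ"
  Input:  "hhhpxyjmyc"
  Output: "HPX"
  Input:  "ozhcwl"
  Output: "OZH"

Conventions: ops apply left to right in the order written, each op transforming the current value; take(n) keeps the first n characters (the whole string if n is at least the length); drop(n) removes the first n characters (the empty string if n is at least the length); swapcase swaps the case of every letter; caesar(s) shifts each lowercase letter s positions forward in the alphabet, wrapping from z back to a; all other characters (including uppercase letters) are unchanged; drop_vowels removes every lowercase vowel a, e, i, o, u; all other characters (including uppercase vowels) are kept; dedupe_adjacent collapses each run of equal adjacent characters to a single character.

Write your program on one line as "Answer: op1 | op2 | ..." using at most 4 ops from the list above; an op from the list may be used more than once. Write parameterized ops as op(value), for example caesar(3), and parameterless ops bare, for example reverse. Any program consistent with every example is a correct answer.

swapcase | dedupe_adjacent | take(3)

Check, running the answer program on each example:
  "alqx" -> "ALQX" -> "ALQX" -> "ALQ"
  "jwziex" -> "JWZIEX" -> "JWZIEX" -> "JWZ"
  "hhhpxyjmyc" -> "HHHPXYJMYC" -> "HPXYJMYC" -> "HPX"
  "ozhcwl" -> "OZHCWL" -> "OZHCWL" -> "OZH"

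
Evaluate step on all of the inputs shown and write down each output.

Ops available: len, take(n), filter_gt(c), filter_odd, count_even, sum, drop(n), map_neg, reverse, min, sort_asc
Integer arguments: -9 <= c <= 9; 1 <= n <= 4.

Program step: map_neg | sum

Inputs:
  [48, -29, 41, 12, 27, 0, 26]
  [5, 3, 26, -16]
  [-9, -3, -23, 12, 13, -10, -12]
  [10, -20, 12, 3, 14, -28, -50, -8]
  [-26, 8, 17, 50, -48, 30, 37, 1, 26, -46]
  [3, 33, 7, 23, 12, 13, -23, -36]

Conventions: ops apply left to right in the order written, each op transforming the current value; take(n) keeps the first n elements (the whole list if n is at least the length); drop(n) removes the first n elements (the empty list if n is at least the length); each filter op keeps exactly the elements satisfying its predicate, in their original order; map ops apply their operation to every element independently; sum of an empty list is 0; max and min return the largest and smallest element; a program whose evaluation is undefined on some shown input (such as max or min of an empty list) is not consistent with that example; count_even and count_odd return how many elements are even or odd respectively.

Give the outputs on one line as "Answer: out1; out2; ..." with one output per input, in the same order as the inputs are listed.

Execution, op by op:
  [48, -29, 41, 12, 27, 0, 26] -> [-48, 29, -41, -12, -27, 0, -26] -> -125
  [5, 3, 26, -16] -> [-5, -3, -26, 16] -> -18
  [-9, -3, -23, 12, 13, -10, -12] -> [9, 3, 23, -12, -13, 10, 12] -> 32
  [10, -20, 12, 3, 14, -28, -50, -8] -> [-10, 20, -12, -3, -14, 28, 50, 8] -> 67
  [-26, 8, 17, 50, -48, 30, 37, 1, 26, -46] -> [26, -8, -17, -50, 48, -30, -37, -1, -26, 46] -> -49
  [3, 33, 7, 23, 12, 13, -23, -36] -> [-3, -33, -7, -23, -12, -13, 23, 36] -> -32

-125; -18; 32; 67; -49; -32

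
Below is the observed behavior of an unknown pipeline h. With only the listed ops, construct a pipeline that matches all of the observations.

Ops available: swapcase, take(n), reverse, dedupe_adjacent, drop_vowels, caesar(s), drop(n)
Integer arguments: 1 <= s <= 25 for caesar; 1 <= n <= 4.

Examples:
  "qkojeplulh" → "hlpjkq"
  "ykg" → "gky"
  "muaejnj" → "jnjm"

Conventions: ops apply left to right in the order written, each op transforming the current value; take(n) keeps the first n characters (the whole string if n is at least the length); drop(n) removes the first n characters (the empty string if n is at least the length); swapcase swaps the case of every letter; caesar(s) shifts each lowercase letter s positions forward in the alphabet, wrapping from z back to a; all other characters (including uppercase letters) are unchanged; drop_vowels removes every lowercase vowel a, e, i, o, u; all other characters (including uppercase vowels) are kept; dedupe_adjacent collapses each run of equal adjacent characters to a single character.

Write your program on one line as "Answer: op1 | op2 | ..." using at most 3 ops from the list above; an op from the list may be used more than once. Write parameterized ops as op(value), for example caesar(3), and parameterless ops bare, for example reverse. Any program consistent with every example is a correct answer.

reverse | drop_vowels | dedupe_adjacent

Check, running the answer program on each example:
  "qkojeplulh" -> "hlulpejokq" -> "hllpjkq" -> "hlpjkq"
  "ykg" -> "gky" -> "gky" -> "gky"
  "muaejnj" -> "jnjeaum" -> "jnjm" -> "jnjm"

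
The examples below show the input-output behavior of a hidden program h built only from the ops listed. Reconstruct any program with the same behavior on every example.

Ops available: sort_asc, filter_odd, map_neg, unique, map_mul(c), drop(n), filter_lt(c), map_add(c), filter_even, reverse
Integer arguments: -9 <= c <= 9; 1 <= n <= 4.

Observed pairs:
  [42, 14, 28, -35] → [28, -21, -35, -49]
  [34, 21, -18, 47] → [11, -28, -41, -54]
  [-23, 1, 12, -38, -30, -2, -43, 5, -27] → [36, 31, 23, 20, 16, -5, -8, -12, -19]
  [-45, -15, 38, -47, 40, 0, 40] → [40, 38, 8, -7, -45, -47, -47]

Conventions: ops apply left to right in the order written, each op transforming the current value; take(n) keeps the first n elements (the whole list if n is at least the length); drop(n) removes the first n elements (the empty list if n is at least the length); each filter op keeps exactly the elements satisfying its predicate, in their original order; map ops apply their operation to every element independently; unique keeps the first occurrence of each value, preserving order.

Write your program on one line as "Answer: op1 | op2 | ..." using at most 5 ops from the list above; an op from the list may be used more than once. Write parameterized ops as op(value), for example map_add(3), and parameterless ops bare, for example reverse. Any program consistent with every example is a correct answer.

map_add(7) | map_neg | sort_asc | reverse

Check, running the answer program on each example:
  [42, 14, 28, -35] -> [49, 21, 35, -28] -> [-49, -21, -35, 28] -> [-49, -35, -21, 28] -> [28, -21, -35, -49]
  [34, 21, -18, 47] -> [41, 28, -11, 54] -> [-41, -28, 11, -54] -> [-54, -41, -28, 11] -> [11, -28, -41, -54]
  [-23, 1, 12, -38, -30, -2, -43, 5, -27] -> [-16, 8, 19, -31, -23, 5, -36, 12, -20] -> [16, -8, -19, 31, 23, -5, 36, -12, 20] -> [-19, -12, -8, -5, 16, 20, 23, 31, 36] -> [36, 31, 23, 20, 16, -5, -8, -12, -19]
  [-45, -15, 38, -47, 40, 0, 40] -> [-38, -8, 45, -40, 47, 7, 47] -> [38, 8, -45, 40, -47, -7, -47] -> [-47, -47, -45, -7, 8, 38, 40] -> [40, 38, 8, -7, -45, -47, -47]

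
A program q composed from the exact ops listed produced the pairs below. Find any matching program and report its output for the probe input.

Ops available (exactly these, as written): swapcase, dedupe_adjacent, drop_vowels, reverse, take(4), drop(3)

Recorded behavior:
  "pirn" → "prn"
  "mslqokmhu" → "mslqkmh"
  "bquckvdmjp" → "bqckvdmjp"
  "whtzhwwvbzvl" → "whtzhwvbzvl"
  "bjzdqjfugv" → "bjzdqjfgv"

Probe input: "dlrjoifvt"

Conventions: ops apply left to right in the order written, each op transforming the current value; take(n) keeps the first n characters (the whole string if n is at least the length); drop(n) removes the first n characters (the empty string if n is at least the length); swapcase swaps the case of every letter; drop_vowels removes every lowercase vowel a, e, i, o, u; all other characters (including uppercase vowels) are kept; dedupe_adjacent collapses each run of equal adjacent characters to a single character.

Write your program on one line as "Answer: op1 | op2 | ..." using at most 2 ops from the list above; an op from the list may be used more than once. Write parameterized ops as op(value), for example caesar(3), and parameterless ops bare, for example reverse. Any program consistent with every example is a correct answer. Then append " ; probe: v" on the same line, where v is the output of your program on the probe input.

drop_vowels | dedupe_adjacent ; probe: "dlrjfvt"

Check, running the answer program on each example:
  "pirn" -> "prn" -> "prn"
  "mslqokmhu" -> "mslqkmh" -> "mslqkmh"
  "bquckvdmjp" -> "bqckvdmjp" -> "bqckvdmjp"
  "whtzhwwvbzvl" -> "whtzhwwvbzvl" -> "whtzhwvbzvl"
  "bjzdqjfugv" -> "bjzdqjfgv" -> "bjzdqjfgv"
  probe: "dlrjoifvt" -> "dlrjfvt" -> "dlrjfvt"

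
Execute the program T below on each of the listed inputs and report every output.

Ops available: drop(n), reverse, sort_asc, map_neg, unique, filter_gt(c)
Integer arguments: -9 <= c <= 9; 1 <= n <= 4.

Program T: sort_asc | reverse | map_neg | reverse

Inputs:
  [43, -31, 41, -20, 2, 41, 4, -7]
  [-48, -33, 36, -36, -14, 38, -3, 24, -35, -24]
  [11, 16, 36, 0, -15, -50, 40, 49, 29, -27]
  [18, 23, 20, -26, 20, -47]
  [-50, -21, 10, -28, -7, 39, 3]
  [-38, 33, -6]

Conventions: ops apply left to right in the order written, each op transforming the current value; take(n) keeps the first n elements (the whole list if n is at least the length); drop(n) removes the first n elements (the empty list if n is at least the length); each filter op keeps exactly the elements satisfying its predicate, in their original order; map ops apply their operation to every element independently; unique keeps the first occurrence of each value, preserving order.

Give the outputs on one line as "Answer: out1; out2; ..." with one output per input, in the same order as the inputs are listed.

Execution, op by op:
  [43, -31, 41, -20, 2, 41, 4, -7] -> [-31, -20, -7, 2, 4, 41, 41, 43] -> [43, 41, 41, 4, 2, -7, -20, -31] -> [-43, -41, -41, -4, -2, 7, 20, 31] -> [31, 20, 7, -2, -4, -41, -41, -43]
  [-48, -33, 36, -36, -14, 38, -3, 24, -35, -24] -> [-48, -36, -35, -33, -24, -14, -3, 24, 36, 38] -> [38, 36, 24, -3, -14, -24, -33, -35, -36, -48] -> [-38, -36, -24, 3, 14, 24, 33, 35, 36, 48] -> [48, 36, 35, 33, 24, 14, 3, -24, -36, -38]
  [11, 16, 36, 0, -15, -50, 40, 49, 29, -27] -> [-50, -27, -15, 0, 11, 16, 29, 36, 40, 49] -> [49, 40, 36, 29, 16, 11, 0, -15, -27, -50] -> [-49, -40, -36, -29, -16, -11, 0, 15, 27, 50] -> [50, 27, 15, 0, -11, -16, -29, -36, -40, -49]
  [18, 23, 20, -26, 20, -47] -> [-47, -26, 18, 20, 20, 23] -> [23, 20, 20, 18, -26, -47] -> [-23, -20, -20, -18, 26, 47] -> [47, 26, -18, -20, -20, -23]
  [-50, -21, 10, -28, -7, 39, 3] -> [-50, -28, -21, -7, 3, 10, 39] -> [39, 10, 3, -7, -21, -28, -50] -> [-39, -10, -3, 7, 21, 28, 50] -> [50, 28, 21, 7, -3, -10, -39]
  [-38, 33, -6] -> [-38, -6, 33] -> [33, -6, -38] -> [-33, 6, 38] -> [38, 6, -33]

[31, 20, 7, -2, -4, -41, -41, -43]; [48, 36, 35, 33, 24, 14, 3, -24, -36, -38]; [50, 27, 15, 0, -11, -16, -29, -36, -40, -49]; [47, 26, -18, -20, -20, -23]; [50, 28, 21, 7, -3, -10, -39]; [38, 6, -33]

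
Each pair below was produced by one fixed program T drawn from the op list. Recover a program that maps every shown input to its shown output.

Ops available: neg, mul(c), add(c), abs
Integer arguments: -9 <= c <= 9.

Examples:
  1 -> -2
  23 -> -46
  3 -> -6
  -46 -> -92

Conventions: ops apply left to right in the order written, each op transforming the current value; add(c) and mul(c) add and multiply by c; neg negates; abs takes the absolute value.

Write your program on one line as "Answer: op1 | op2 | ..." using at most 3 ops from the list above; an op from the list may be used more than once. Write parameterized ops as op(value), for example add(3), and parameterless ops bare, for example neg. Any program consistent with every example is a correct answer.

neg | abs | mul(-2)

Check, running the answer program on each example:
  1 -> -1 -> 1 -> -2
  23 -> -23 -> 23 -> -46
  3 -> -3 -> 3 -> -6
  -46 -> 46 -> 46 -> -92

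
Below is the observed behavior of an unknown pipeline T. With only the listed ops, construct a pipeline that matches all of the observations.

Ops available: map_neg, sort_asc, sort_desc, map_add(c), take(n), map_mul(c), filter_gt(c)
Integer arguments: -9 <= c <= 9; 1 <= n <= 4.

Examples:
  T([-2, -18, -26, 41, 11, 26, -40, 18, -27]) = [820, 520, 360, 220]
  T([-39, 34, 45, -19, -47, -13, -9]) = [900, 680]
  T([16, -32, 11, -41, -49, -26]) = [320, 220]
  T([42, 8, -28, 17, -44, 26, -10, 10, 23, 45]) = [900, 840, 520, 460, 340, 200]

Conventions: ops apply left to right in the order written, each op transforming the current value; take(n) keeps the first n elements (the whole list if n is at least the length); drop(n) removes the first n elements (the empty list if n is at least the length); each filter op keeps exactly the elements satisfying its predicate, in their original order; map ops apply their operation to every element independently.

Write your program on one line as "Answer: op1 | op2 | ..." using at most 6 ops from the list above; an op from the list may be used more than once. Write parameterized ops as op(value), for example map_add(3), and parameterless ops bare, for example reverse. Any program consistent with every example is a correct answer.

sort_asc | sort_desc | filter_gt(9) | map_mul(5) | map_neg | map_mul(-4)

Check, running the answer program on each example:
  [-2, -18, -26, 41, 11, 26, -40, 18, -27] -> [-40, -27, -26, -18, -2, 11, 18, 26, 41] -> [41, 26, 18, 11, -2, -18, -26, -27, -40] -> [41, 26, 18, 11] -> [205, 130, 90, 55] -> [-205, -130, -90, -55] -> [820, 520, 360, 220]
  [-39, 34, 45, -19, -47, -13, -9] -> [-47, -39, -19, -13, -9, 34, 45] -> [45, 34, -9, -13, -19, -39, -47] -> [45, 34] -> [225, 170] -> [-225, -170] -> [900, 680]
  [16, -32, 11, -41, -49, -26] -> [-49, -41, -32, -26, 11, 16] -> [16, 11, -26, -32, -41, -49] -> [16, 11] -> [80, 55] -> [-80, -55] -> [320, 220]
  [42, 8, -28, 17, -44, 26, -10, 10, 23, 45] -> [-44, -28, -10, 8, 10, 17, 23, 26, 42, 45] -> [45, 42, 26, 23, 17, 10, 8, -10, -28, -44] -> [45, 42, 26, 23, 17, 10] -> [225, 210, 130, 115, 85, 50] -> [-225, -210, -130, -115, -85, -50] -> [900, 840, 520, 460, 340, 200]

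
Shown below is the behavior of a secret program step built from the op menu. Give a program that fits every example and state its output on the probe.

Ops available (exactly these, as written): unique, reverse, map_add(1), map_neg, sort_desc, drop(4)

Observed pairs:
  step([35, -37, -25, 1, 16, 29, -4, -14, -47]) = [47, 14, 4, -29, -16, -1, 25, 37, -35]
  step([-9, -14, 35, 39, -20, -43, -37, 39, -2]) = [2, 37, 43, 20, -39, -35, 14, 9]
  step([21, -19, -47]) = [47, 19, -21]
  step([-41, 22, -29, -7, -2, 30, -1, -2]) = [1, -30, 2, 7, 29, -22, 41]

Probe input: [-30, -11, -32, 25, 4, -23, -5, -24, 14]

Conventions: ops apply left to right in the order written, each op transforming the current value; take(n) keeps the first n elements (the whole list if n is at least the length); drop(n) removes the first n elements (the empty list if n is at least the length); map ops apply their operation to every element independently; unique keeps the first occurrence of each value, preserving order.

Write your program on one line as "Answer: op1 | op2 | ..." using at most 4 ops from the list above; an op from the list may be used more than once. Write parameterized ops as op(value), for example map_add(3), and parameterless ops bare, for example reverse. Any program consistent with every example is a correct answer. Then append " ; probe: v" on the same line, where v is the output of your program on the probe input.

map_neg | unique | reverse ; probe: [-14, 24, 5, 23, -4, -25, 32, 11, 30]

Check, running the answer program on each example:
  [35, -37, -25, 1, 16, 29, -4, -14, -47] -> [-35, 37, 25, -1, -16, -29, 4, 14, 47] -> [-35, 37, 25, -1, -16, -29, 4, 14, 47] -> [47, 14, 4, -29, -16, -1, 25, 37, -35]
  [-9, -14, 35, 39, -20, -43, -37, 39, -2] -> [9, 14, -35, -39, 20, 43, 37, -39, 2] -> [9, 14, -35, -39, 20, 43, 37, 2] -> [2, 37, 43, 20, -39, -35, 14, 9]
  [21, -19, -47] -> [-21, 19, 47] -> [-21, 19, 47] -> [47, 19, -21]
  [-41, 22, -29, -7, -2, 30, -1, -2] -> [41, -22, 29, 7, 2, -30, 1, 2] -> [41, -22, 29, 7, 2, -30, 1] -> [1, -30, 2, 7, 29, -22, 41]
  probe: [-30, -11, -32, 25, 4, -23, -5, -24, 14] -> [30, 11, 32, -25, -4, 23, 5, 24, -14] -> [30, 11, 32, -25, -4, 23, 5, 24, -14] -> [-14, 24, 5, 23, -4, -25, 32, 11, 30]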